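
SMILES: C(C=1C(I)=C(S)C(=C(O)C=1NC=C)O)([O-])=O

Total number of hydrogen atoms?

Hydrogens are implicit in SMILES; fill each atom to its normal valence:
  6 × C (aromatic): no H
  2 × O: 1 H each → 2
  1 × C: 2 H
  1 × C: 1 H
  1 × C: no H
  1 × I: no H
  1 × N: 1 H
  1 × O: no H
  1 × O (charge -1): no H
  1 × S: 1 H
  Total hydrogens = 7.

7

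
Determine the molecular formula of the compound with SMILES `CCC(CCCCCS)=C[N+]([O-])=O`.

C9H17NO2S

Heavy atoms from the SMILES: 9 C, 1 N, 2 O, 1 S.
Implicit hydrogens by atom environment:
  6 × C: 2 H each → 12
  1 × C: 3 H
  1 × C: 1 H
  1 × C: no H
  1 × N (charge +1): no H
  1 × O: no H
  1 × O (charge -1): no H
  1 × S: 1 H
  Total hydrogens = 17.
Molecular formula: C9H17NO2S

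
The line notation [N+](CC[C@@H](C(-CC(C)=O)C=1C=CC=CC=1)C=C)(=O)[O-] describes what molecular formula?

Heavy atoms from the SMILES: 15 C, 1 N, 3 O.
Implicit hydrogens by atom environment:
  5 × C (aromatic): 1 H each → 5
  4 × C: 2 H each → 8
  3 × C: 1 H each → 3
  2 × O: no H
  1 × C: 3 H
  1 × C: no H
  1 × C (aromatic): no H
  1 × N (charge +1): no H
  1 × O (charge -1): no H
  Total hydrogens = 19.
Molecular formula: C15H19NO3

C15H19NO3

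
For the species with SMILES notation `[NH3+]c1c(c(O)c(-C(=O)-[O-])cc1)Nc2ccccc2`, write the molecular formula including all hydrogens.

C13H12N2O3

Heavy atoms from the SMILES: 13 C, 2 N, 3 O.
Implicit hydrogens by atom environment:
  7 × C (aromatic): 1 H each → 7
  5 × C (aromatic): no H
  1 × C: no H
  1 × N (charge +1): 3 H
  1 × N: 1 H
  1 × O: 1 H
  1 × O: no H
  1 × O (charge -1): no H
  Total hydrogens = 12.
Molecular formula: C13H12N2O3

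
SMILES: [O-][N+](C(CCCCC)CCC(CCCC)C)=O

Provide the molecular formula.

C14H29NO2

Heavy atoms from the SMILES: 14 C, 1 N, 2 O.
Implicit hydrogens by atom environment:
  9 × C: 2 H each → 18
  3 × C: 3 H each → 9
  2 × C: 1 H each → 2
  1 × N (charge +1): no H
  1 × O: no H
  1 × O (charge -1): no H
  Total hydrogens = 29.
Molecular formula: C14H29NO2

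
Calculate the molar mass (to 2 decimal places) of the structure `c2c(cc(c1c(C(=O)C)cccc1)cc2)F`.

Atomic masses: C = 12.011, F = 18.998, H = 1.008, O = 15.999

214.24

Molecular formula: C14H11FO.
M = 14×12.011 + 1×18.998 + 11×1.008 + 1×15.999 = 214.24 g/mol.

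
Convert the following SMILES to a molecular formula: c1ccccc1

Heavy atoms from the SMILES: 6 C.
Implicit hydrogens by atom environment:
  6 × C (aromatic): 1 H each → 6
  Total hydrogens = 6.
Molecular formula: C6H6

C6H6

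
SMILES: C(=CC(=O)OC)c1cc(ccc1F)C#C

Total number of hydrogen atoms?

9

Hydrogens are implicit in SMILES; fill each atom to its normal valence:
  3 × C (aromatic): 1 H each → 3
  3 × C: 1 H each → 3
  3 × C (aromatic): no H
  2 × C: no H
  2 × O: no H
  1 × C: 3 H
  1 × F: no H
  Total hydrogens = 9.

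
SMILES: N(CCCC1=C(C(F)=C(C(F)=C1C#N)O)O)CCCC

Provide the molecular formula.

Heavy atoms from the SMILES: 14 C, 2 F, 2 N, 2 O.
Implicit hydrogens by atom environment:
  6 × C: 2 H each → 12
  6 × C (aromatic): no H
  2 × F: no H
  2 × O: 1 H each → 2
  1 × C: 3 H
  1 × C: no H
  1 × N: 1 H
  1 × N: no H
  Total hydrogens = 18.
Molecular formula: C14H18F2N2O2

C14H18F2N2O2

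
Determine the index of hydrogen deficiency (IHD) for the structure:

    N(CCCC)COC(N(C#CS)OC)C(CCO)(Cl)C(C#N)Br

4

Molecular formula from the SMILES: C14H23BrClN3O3S.
DoU = (2C + 2 + N − H − X)/2 = (2·14 + 2 + 3 − 23 − 2)/2 = 8/2 = 4.
(Structurally: 0 ring(s) + 4 π bond(s) = 4.)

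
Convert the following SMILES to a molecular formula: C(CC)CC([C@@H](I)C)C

Heavy atoms from the SMILES: 8 C, 1 I.
Implicit hydrogens by atom environment:
  3 × C: 3 H each → 9
  3 × C: 2 H each → 6
  2 × C: 1 H each → 2
  1 × I: no H
  Total hydrogens = 17.
Molecular formula: C8H17I

C8H17I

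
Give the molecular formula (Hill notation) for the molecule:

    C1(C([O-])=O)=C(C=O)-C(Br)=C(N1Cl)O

Heavy atoms from the SMILES: 1 Br, 6 C, 1 Cl, 1 N, 4 O.
Implicit hydrogens by atom environment:
  4 × C (aromatic): no H
  2 × O: no H
  1 × Br: no H
  1 × C: 1 H
  1 × C: no H
  1 × Cl: no H
  1 × N (aromatic): no H
  1 × O: 1 H
  1 × O (charge -1): no H
  Total hydrogens = 2.
Net charge -1.
Molecular formula: C6H2BrClNO4-

C6H2BrClNO4-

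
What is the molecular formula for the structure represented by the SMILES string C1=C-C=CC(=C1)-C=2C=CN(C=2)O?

C10H9NO

Heavy atoms from the SMILES: 10 C, 1 N, 1 O.
Implicit hydrogens by atom environment:
  8 × C (aromatic): 1 H each → 8
  2 × C (aromatic): no H
  1 × N (aromatic): no H
  1 × O: 1 H
  Total hydrogens = 9.
Molecular formula: C10H9NO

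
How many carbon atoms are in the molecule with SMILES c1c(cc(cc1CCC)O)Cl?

The symbol for carbon appears 9 times in the SMILES. Lowercase c denotes aromatic carbon and counts toward C.

9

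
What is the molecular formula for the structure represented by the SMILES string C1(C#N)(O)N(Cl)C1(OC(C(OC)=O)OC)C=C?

C9H11ClN2O5

Heavy atoms from the SMILES: 9 C, 1 Cl, 2 N, 5 O.
Implicit hydrogens by atom environment:
  4 × C: no H
  4 × O: no H
  2 × C: 3 H each → 6
  2 × C: 1 H each → 2
  2 × N: no H
  1 × C: 2 H
  1 × Cl: no H
  1 × O: 1 H
  Total hydrogens = 11.
Molecular formula: C9H11ClN2O5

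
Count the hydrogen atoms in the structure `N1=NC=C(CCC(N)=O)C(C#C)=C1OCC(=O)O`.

11

Hydrogens are implicit in SMILES; fill each atom to its normal valence:
  3 × C: 2 H each → 6
  3 × C (aromatic): no H
  3 × C: no H
  3 × O: no H
  2 × N (aromatic): no H
  1 × C (aromatic): 1 H
  1 × C: 1 H
  1 × N: 2 H
  1 × O: 1 H
  Total hydrogens = 11.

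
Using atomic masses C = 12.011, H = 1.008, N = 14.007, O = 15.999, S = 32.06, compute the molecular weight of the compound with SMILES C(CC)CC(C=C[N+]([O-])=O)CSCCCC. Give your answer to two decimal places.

Molecular formula: C12H23NO2S.
M = 12×12.011 + 23×1.008 + 1×14.007 + 2×15.999 + 1×32.06 = 245.38 g/mol.

245.38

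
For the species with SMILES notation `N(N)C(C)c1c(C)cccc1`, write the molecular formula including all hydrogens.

Heavy atoms from the SMILES: 9 C, 2 N.
Implicit hydrogens by atom environment:
  4 × C (aromatic): 1 H each → 4
  2 × C: 3 H each → 6
  2 × C (aromatic): no H
  1 × C: 1 H
  1 × N: 2 H
  1 × N: 1 H
  Total hydrogens = 14.
Molecular formula: C9H14N2

C9H14N2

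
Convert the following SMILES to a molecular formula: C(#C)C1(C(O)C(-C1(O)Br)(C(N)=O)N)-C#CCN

C10H12BrN3O3

Heavy atoms from the SMILES: 1 Br, 10 C, 3 N, 3 O.
Implicit hydrogens by atom environment:
  7 × C: no H
  3 × N: 2 H each → 6
  2 × C: 1 H each → 2
  2 × O: 1 H each → 2
  1 × Br: no H
  1 × C: 2 H
  1 × O: no H
  Total hydrogens = 12.
Molecular formula: C10H12BrN3O3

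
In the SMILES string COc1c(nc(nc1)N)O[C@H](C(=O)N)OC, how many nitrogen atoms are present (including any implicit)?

The symbol for nitrogen appears 4 times in the SMILES.

4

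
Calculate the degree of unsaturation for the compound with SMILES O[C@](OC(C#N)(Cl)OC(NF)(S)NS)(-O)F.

2

Molecular formula from the SMILES: C4H6ClF2N3O4S2.
DoU = (2C + 2 + N − H − X)/2 = (2·4 + 2 + 3 − 6 − 3)/2 = 4/2 = 2.
(Structurally: 0 ring(s) + 2 π bond(s) = 2.)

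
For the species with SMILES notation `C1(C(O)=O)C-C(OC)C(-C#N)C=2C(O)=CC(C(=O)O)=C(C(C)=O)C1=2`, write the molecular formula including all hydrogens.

Heavy atoms from the SMILES: 16 C, 1 N, 7 O.
Implicit hydrogens by atom environment:
  5 × C (aromatic): no H
  4 × C: no H
  4 × O: no H
  3 × C: 1 H each → 3
  3 × O: 1 H each → 3
  2 × C: 3 H each → 6
  1 × C: 2 H
  1 × C (aromatic): 1 H
  1 × N: no H
  Total hydrogens = 15.
Molecular formula: C16H15NO7

C16H15NO7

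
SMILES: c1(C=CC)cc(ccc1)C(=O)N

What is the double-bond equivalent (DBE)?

Molecular formula from the SMILES: C10H11NO.
DoU = (2C + 2 + N − H − X)/2 = (2·10 + 2 + 1 − 11 − 0)/2 = 12/2 = 6.
(Structurally: 1 ring(s) + 5 π bond(s) = 6.)

6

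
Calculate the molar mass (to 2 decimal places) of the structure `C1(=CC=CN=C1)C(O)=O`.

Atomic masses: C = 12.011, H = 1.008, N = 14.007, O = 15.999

Molecular formula: C6H5NO2.
M = 6×12.011 + 5×1.008 + 1×14.007 + 2×15.999 = 123.11 g/mol.

123.11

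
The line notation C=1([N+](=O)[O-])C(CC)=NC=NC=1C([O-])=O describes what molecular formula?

Heavy atoms from the SMILES: 7 C, 3 N, 4 O.
Implicit hydrogens by atom environment:
  3 × C (aromatic): no H
  2 × N (aromatic): no H
  2 × O: no H
  2 × O (charge -1): no H
  1 × C: 3 H
  1 × C: 2 H
  1 × C (aromatic): 1 H
  1 × C: no H
  1 × N (charge +1): no H
  Total hydrogens = 6.
Net charge -1.
Molecular formula: C7H6N3O4-

C7H6N3O4-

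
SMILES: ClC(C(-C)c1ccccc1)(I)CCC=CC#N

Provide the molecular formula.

C14H15ClIN

Heavy atoms from the SMILES: 14 C, 1 Cl, 1 I, 1 N.
Implicit hydrogens by atom environment:
  5 × C (aromatic): 1 H each → 5
  3 × C: 1 H each → 3
  2 × C: 2 H each → 4
  2 × C: no H
  1 × C: 3 H
  1 × C (aromatic): no H
  1 × Cl: no H
  1 × I: no H
  1 × N: no H
  Total hydrogens = 15.
Molecular formula: C14H15ClIN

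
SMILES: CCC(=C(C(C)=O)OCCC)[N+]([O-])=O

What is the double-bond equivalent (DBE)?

3

Molecular formula from the SMILES: C9H15NO4.
DoU = (2C + 2 + N − H − X)/2 = (2·9 + 2 + 1 − 15 − 0)/2 = 6/2 = 3.
(Structurally: 0 ring(s) + 3 π bond(s) = 3.)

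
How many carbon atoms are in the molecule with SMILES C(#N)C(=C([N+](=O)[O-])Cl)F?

The symbol for carbon appears 3 times in the SMILES. (Cl is a single chlorine, not C + l.)

3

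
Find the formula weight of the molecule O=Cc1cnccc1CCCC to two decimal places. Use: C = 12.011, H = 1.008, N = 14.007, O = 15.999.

Molecular formula: C10H13NO.
M = 10×12.011 + 13×1.008 + 1×14.007 + 1×15.999 = 163.22 g/mol.

163.22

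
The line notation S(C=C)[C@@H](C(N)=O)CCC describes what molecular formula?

Heavy atoms from the SMILES: 7 C, 1 N, 1 O, 1 S.
Implicit hydrogens by atom environment:
  3 × C: 2 H each → 6
  2 × C: 1 H each → 2
  1 × C: 3 H
  1 × C: no H
  1 × N: 2 H
  1 × O: no H
  1 × S: no H
  Total hydrogens = 13.
Molecular formula: C7H13NOS

C7H13NOS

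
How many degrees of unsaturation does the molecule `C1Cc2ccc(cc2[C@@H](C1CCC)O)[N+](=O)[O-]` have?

Molecular formula from the SMILES: C13H17NO3.
DoU = (2C + 2 + N − H − X)/2 = (2·13 + 2 + 1 − 17 − 0)/2 = 12/2 = 6.
(Structurally: 2 ring(s) + 4 π bond(s) = 6.)

6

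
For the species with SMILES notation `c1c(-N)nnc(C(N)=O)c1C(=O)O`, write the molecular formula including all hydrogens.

Heavy atoms from the SMILES: 6 C, 4 N, 3 O.
Implicit hydrogens by atom environment:
  3 × C (aromatic): no H
  2 × C: no H
  2 × N: 2 H each → 4
  2 × N (aromatic): no H
  2 × O: no H
  1 × C (aromatic): 1 H
  1 × O: 1 H
  Total hydrogens = 6.
Molecular formula: C6H6N4O3

C6H6N4O3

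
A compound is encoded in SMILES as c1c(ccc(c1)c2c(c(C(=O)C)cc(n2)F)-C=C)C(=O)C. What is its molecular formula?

C17H14FNO2

Heavy atoms from the SMILES: 17 C, 1 F, 1 N, 2 O.
Implicit hydrogens by atom environment:
  6 × C (aromatic): no H
  5 × C (aromatic): 1 H each → 5
  2 × C: 3 H each → 6
  2 × C: no H
  2 × O: no H
  1 × C: 2 H
  1 × C: 1 H
  1 × F: no H
  1 × N (aromatic): no H
  Total hydrogens = 14.
Molecular formula: C17H14FNO2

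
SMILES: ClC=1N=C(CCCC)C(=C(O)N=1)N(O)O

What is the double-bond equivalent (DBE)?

Molecular formula from the SMILES: C8H12ClN3O3.
DoU = (2C + 2 + N − H − X)/2 = (2·8 + 2 + 3 − 12 − 1)/2 = 8/2 = 4.
(Structurally: 1 ring(s) + 3 π bond(s) = 4.)

4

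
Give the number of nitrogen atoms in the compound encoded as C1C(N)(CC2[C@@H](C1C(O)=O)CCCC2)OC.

The symbol for nitrogen appears 1 time in the SMILES.

1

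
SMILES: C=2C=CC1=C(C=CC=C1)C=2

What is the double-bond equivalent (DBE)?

Molecular formula from the SMILES: C10H8.
DoU = (2C + 2 + N − H − X)/2 = (2·10 + 2 + 0 − 8 − 0)/2 = 14/2 = 7.
(Structurally: 2 ring(s) + 5 π bond(s) = 7.)

7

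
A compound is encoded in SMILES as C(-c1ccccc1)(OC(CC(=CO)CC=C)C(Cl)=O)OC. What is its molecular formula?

Heavy atoms from the SMILES: 16 C, 1 Cl, 4 O.
Implicit hydrogens by atom environment:
  5 × C (aromatic): 1 H each → 5
  4 × C: 1 H each → 4
  3 × C: 2 H each → 6
  3 × O: no H
  2 × C: no H
  1 × C: 3 H
  1 × C (aromatic): no H
  1 × Cl: no H
  1 × O: 1 H
  Total hydrogens = 19.
Molecular formula: C16H19ClO4

C16H19ClO4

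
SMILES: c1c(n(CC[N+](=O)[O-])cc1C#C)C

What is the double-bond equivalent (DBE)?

6

Molecular formula from the SMILES: C9H10N2O2.
DoU = (2C + 2 + N − H − X)/2 = (2·9 + 2 + 2 − 10 − 0)/2 = 12/2 = 6.
(Structurally: 1 ring(s) + 5 π bond(s) = 6.)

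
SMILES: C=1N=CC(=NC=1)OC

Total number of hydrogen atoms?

Hydrogens are implicit in SMILES; fill each atom to its normal valence:
  3 × C (aromatic): 1 H each → 3
  2 × N (aromatic): no H
  1 × C: 3 H
  1 × C (aromatic): no H
  1 × O: no H
  Total hydrogens = 6.

6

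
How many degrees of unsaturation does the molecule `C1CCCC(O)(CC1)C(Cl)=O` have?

2

Molecular formula from the SMILES: C8H13ClO2.
DoU = (2C + 2 + N − H − X)/2 = (2·8 + 2 + 0 − 13 − 1)/2 = 4/2 = 2.
(Structurally: 1 ring(s) + 1 π bond(s) = 2.)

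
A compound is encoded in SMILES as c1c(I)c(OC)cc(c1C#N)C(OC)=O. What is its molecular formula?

Heavy atoms from the SMILES: 10 C, 1 I, 1 N, 3 O.
Implicit hydrogens by atom environment:
  4 × C (aromatic): no H
  3 × O: no H
  2 × C: 3 H each → 6
  2 × C (aromatic): 1 H each → 2
  2 × C: no H
  1 × I: no H
  1 × N: no H
  Total hydrogens = 8.
Molecular formula: C10H8INO3

C10H8INO3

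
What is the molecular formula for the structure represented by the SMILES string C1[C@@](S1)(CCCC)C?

Heavy atoms from the SMILES: 7 C, 1 S.
Implicit hydrogens by atom environment:
  4 × C: 2 H each → 8
  2 × C: 3 H each → 6
  1 × C: no H
  1 × S: no H
  Total hydrogens = 14.
Molecular formula: C7H14S

C7H14S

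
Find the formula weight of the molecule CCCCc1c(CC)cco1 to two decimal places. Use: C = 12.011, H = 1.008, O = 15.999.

152.24

Molecular formula: C10H16O.
M = 10×12.011 + 16×1.008 + 1×15.999 = 152.24 g/mol.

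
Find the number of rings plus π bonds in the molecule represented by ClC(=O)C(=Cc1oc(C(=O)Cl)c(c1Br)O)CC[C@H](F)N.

6

Molecular formula from the SMILES: C11H9BrCl2FNO4.
DoU = (2C + 2 + N − H − X)/2 = (2·11 + 2 + 1 − 9 − 4)/2 = 12/2 = 6.
(Structurally: 1 ring(s) + 5 π bond(s) = 6.)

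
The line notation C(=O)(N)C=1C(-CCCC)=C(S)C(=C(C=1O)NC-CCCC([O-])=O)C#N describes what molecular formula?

C17H22N3O4S-

Heavy atoms from the SMILES: 17 C, 3 N, 4 O, 1 S.
Implicit hydrogens by atom environment:
  7 × C: 2 H each → 14
  6 × C (aromatic): no H
  3 × C: no H
  2 × O: no H
  1 × C: 3 H
  1 × N: 2 H
  1 × N: 1 H
  1 × N: no H
  1 × O: 1 H
  1 × O (charge -1): no H
  1 × S: 1 H
  Total hydrogens = 22.
Net charge -1.
Molecular formula: C17H22N3O4S-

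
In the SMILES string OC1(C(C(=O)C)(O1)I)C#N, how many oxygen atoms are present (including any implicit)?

3

The symbol for oxygen appears 3 times in the SMILES.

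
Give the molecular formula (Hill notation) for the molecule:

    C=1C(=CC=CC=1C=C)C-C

C10H12

Heavy atoms from the SMILES: 10 C.
Implicit hydrogens by atom environment:
  4 × C (aromatic): 1 H each → 4
  2 × C: 2 H each → 4
  2 × C (aromatic): no H
  1 × C: 3 H
  1 × C: 1 H
  Total hydrogens = 12.
Molecular formula: C10H12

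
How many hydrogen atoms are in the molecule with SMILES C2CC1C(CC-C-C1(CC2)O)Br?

17

Hydrogens are implicit in SMILES; fill each atom to its normal valence:
  7 × C: 2 H each → 14
  2 × C: 1 H each → 2
  1 × Br: no H
  1 × C: no H
  1 × O: 1 H
  Total hydrogens = 17.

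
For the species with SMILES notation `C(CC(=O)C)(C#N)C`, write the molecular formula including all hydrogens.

C6H9NO

Heavy atoms from the SMILES: 6 C, 1 N, 1 O.
Implicit hydrogens by atom environment:
  2 × C: 3 H each → 6
  2 × C: no H
  1 × C: 2 H
  1 × C: 1 H
  1 × N: no H
  1 × O: no H
  Total hydrogens = 9.
Molecular formula: C6H9NO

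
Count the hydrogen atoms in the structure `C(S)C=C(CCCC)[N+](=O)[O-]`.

13

Hydrogens are implicit in SMILES; fill each atom to its normal valence:
  4 × C: 2 H each → 8
  1 × C: 3 H
  1 × C: 1 H
  1 × C: no H
  1 × N (charge +1): no H
  1 × O: no H
  1 × O (charge -1): no H
  1 × S: 1 H
  Total hydrogens = 13.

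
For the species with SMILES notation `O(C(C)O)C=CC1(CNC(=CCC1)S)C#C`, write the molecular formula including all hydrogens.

Heavy atoms from the SMILES: 12 C, 1 N, 2 O, 1 S.
Implicit hydrogens by atom environment:
  5 × C: 1 H each → 5
  3 × C: 2 H each → 6
  3 × C: no H
  1 × C: 3 H
  1 × N: 1 H
  1 × O: 1 H
  1 × O: no H
  1 × S: 1 H
  Total hydrogens = 17.
Molecular formula: C12H17NO2S

C12H17NO2S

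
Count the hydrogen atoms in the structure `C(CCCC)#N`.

Hydrogens are implicit in SMILES; fill each atom to its normal valence:
  3 × C: 2 H each → 6
  1 × C: 3 H
  1 × C: no H
  1 × N: no H
  Total hydrogens = 9.

9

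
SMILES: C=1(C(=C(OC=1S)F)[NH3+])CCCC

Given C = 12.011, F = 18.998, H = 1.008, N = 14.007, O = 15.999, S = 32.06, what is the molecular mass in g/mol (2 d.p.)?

190.26

Molecular formula: C8H13FNOS+.
M = 8×12.011 + 1×18.998 + 13×1.008 + 1×14.007 + 1×15.999 + 1×32.06 = 190.26 g/mol.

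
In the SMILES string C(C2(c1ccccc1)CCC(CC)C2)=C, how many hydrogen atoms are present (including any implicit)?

20

Hydrogens are implicit in SMILES; fill each atom to its normal valence:
  5 × C: 2 H each → 10
  5 × C (aromatic): 1 H each → 5
  2 × C: 1 H each → 2
  1 × C: 3 H
  1 × C: no H
  1 × C (aromatic): no H
  Total hydrogens = 20.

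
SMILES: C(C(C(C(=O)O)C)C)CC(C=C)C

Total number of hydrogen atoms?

Hydrogens are implicit in SMILES; fill each atom to its normal valence:
  4 × C: 1 H each → 4
  3 × C: 3 H each → 9
  3 × C: 2 H each → 6
  1 × C: no H
  1 × O: 1 H
  1 × O: no H
  Total hydrogens = 20.

20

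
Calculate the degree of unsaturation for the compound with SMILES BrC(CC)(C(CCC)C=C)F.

1

Molecular formula from the SMILES: C9H16BrF.
DoU = (2C + 2 + N − H − X)/2 = (2·9 + 2 + 0 − 16 − 2)/2 = 2/2 = 1.
(Structurally: 0 ring(s) + 1 π bond(s) = 1.)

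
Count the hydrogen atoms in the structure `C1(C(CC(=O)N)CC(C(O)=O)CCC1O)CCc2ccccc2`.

25

Hydrogens are implicit in SMILES; fill each atom to its normal valence:
  6 × C: 2 H each → 12
  5 × C (aromatic): 1 H each → 5
  4 × C: 1 H each → 4
  2 × C: no H
  2 × O: 1 H each → 2
  2 × O: no H
  1 × C (aromatic): no H
  1 × N: 2 H
  Total hydrogens = 25.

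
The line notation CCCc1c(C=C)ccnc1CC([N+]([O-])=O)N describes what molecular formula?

C12H17N3O2

Heavy atoms from the SMILES: 12 C, 3 N, 2 O.
Implicit hydrogens by atom environment:
  4 × C: 2 H each → 8
  3 × C (aromatic): no H
  2 × C (aromatic): 1 H each → 2
  2 × C: 1 H each → 2
  1 × C: 3 H
  1 × N: 2 H
  1 × N (aromatic): no H
  1 × N (charge +1): no H
  1 × O: no H
  1 × O (charge -1): no H
  Total hydrogens = 17.
Molecular formula: C12H17N3O2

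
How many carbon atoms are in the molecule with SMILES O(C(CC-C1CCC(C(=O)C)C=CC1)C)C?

The symbol for carbon appears 14 times in the SMILES.

14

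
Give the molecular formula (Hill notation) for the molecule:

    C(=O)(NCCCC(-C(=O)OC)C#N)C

Heavy atoms from the SMILES: 9 C, 2 N, 3 O.
Implicit hydrogens by atom environment:
  3 × C: 2 H each → 6
  3 × C: no H
  3 × O: no H
  2 × C: 3 H each → 6
  1 × C: 1 H
  1 × N: 1 H
  1 × N: no H
  Total hydrogens = 14.
Molecular formula: C9H14N2O3

C9H14N2O3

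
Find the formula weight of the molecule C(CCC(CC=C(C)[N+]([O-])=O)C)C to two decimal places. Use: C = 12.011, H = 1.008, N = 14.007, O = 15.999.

Molecular formula: C10H19NO2.
M = 10×12.011 + 19×1.008 + 1×14.007 + 2×15.999 = 185.27 g/mol.

185.27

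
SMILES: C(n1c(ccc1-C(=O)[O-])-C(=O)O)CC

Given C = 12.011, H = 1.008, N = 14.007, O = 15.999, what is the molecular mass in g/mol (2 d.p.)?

Molecular formula: C9H10NO4-.
M = 9×12.011 + 10×1.008 + 1×14.007 + 4×15.999 = 196.18 g/mol.

196.18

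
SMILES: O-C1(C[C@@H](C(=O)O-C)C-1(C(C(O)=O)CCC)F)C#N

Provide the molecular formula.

C12H16FNO5

Heavy atoms from the SMILES: 12 C, 1 F, 1 N, 5 O.
Implicit hydrogens by atom environment:
  5 × C: no H
  3 × C: 2 H each → 6
  3 × O: no H
  2 × C: 3 H each → 6
  2 × C: 1 H each → 2
  2 × O: 1 H each → 2
  1 × F: no H
  1 × N: no H
  Total hydrogens = 16.
Molecular formula: C12H16FNO5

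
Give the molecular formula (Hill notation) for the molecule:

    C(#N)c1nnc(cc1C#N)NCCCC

Heavy atoms from the SMILES: 10 C, 5 N.
Implicit hydrogens by atom environment:
  3 × C: 2 H each → 6
  3 × C (aromatic): no H
  2 × C: no H
  2 × N (aromatic): no H
  2 × N: no H
  1 × C: 3 H
  1 × C (aromatic): 1 H
  1 × N: 1 H
  Total hydrogens = 11.
Molecular formula: C10H11N5

C10H11N5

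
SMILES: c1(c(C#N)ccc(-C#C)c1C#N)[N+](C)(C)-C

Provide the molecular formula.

Heavy atoms from the SMILES: 13 C, 3 N.
Implicit hydrogens by atom environment:
  4 × C (aromatic): no H
  3 × C: 3 H each → 9
  3 × C: no H
  2 × C (aromatic): 1 H each → 2
  2 × N: no H
  1 × C: 1 H
  1 × N (charge +1): no H
  Total hydrogens = 12.
Net charge +1.
Molecular formula: C13H12N3+

C13H12N3+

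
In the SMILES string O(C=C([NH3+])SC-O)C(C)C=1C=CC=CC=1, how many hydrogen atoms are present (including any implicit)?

Hydrogens are implicit in SMILES; fill each atom to its normal valence:
  5 × C (aromatic): 1 H each → 5
  2 × C: 1 H each → 2
  1 × C: 3 H
  1 × C: 2 H
  1 × C: no H
  1 × C (aromatic): no H
  1 × N (charge +1): 3 H
  1 × O: 1 H
  1 × O: no H
  1 × S: no H
  Total hydrogens = 16.

16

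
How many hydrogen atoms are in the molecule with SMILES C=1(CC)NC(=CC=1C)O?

Hydrogens are implicit in SMILES; fill each atom to its normal valence:
  3 × C (aromatic): no H
  2 × C: 3 H each → 6
  1 × C: 2 H
  1 × C (aromatic): 1 H
  1 × N (aromatic): 1 H
  1 × O: 1 H
  Total hydrogens = 11.

11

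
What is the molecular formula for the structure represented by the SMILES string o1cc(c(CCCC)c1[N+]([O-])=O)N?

C8H12N2O3

Heavy atoms from the SMILES: 8 C, 2 N, 3 O.
Implicit hydrogens by atom environment:
  3 × C: 2 H each → 6
  3 × C (aromatic): no H
  1 × C: 3 H
  1 × C (aromatic): 1 H
  1 × N: 2 H
  1 × N (charge +1): no H
  1 × O (aromatic): no H
  1 × O: no H
  1 × O (charge -1): no H
  Total hydrogens = 12.
Molecular formula: C8H12N2O3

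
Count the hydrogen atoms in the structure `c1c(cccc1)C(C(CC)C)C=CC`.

20

Hydrogens are implicit in SMILES; fill each atom to its normal valence:
  5 × C (aromatic): 1 H each → 5
  4 × C: 1 H each → 4
  3 × C: 3 H each → 9
  1 × C: 2 H
  1 × C (aromatic): no H
  Total hydrogens = 20.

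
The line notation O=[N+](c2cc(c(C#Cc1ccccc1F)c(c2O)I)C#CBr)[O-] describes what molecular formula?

C16H6BrFINO3

Heavy atoms from the SMILES: 1 Br, 16 C, 1 F, 1 I, 1 N, 3 O.
Implicit hydrogens by atom environment:
  7 × C (aromatic): no H
  5 × C (aromatic): 1 H each → 5
  4 × C: no H
  1 × Br: no H
  1 × F: no H
  1 × I: no H
  1 × N (charge +1): no H
  1 × O: 1 H
  1 × O: no H
  1 × O (charge -1): no H
  Total hydrogens = 6.
Molecular formula: C16H6BrFINO3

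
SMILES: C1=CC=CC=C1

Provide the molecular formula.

Heavy atoms from the SMILES: 6 C.
Implicit hydrogens by atom environment:
  6 × C (aromatic): 1 H each → 6
  Total hydrogens = 6.
Molecular formula: C6H6

C6H6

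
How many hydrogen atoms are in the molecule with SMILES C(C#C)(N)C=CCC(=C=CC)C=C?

Hydrogens are implicit in SMILES; fill each atom to its normal valence:
  6 × C: 1 H each → 6
  3 × C: no H
  2 × C: 2 H each → 4
  1 × C: 3 H
  1 × N: 2 H
  Total hydrogens = 15.

15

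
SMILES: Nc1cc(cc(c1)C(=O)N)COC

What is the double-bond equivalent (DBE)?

5

Molecular formula from the SMILES: C9H12N2O2.
DoU = (2C + 2 + N − H − X)/2 = (2·9 + 2 + 2 − 12 − 0)/2 = 10/2 = 5.
(Structurally: 1 ring(s) + 4 π bond(s) = 5.)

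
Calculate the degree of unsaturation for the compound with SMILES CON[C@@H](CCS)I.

0

Molecular formula from the SMILES: C4H10INOS.
DoU = (2C + 2 + N − H − X)/2 = (2·4 + 2 + 1 − 10 − 1)/2 = 0/2 = 0.
(Structurally: 0 ring(s) + 0 π bond(s) = 0.)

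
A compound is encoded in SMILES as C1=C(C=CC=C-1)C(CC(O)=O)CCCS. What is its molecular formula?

C12H16O2S

Heavy atoms from the SMILES: 12 C, 2 O, 1 S.
Implicit hydrogens by atom environment:
  5 × C (aromatic): 1 H each → 5
  4 × C: 2 H each → 8
  1 × C: 1 H
  1 × C: no H
  1 × C (aromatic): no H
  1 × O: 1 H
  1 × O: no H
  1 × S: 1 H
  Total hydrogens = 16.
Molecular formula: C12H16O2S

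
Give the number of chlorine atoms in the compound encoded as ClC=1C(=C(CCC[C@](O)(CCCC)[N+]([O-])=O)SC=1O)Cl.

2

The symbol for chlorine appears 2 times in the SMILES.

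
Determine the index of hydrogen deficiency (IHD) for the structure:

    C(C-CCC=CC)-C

Molecular formula from the SMILES: C8H16.
DoU = (2C + 2 + N − H − X)/2 = (2·8 + 2 + 0 − 16 − 0)/2 = 2/2 = 1.
(Structurally: 0 ring(s) + 1 π bond(s) = 1.)

1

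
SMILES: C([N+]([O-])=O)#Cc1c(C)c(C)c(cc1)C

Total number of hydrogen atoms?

Hydrogens are implicit in SMILES; fill each atom to its normal valence:
  4 × C (aromatic): no H
  3 × C: 3 H each → 9
  2 × C (aromatic): 1 H each → 2
  2 × C: no H
  1 × N (charge +1): no H
  1 × O: no H
  1 × O (charge -1): no H
  Total hydrogens = 11.

11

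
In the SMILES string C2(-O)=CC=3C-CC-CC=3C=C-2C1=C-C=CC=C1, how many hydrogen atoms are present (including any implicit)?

16

Hydrogens are implicit in SMILES; fill each atom to its normal valence:
  7 × C (aromatic): 1 H each → 7
  5 × C (aromatic): no H
  4 × C: 2 H each → 8
  1 × O: 1 H
  Total hydrogens = 16.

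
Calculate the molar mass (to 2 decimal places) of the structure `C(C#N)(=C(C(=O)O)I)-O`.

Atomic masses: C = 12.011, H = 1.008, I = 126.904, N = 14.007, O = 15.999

Molecular formula: C4H2INO3.
M = 4×12.011 + 2×1.008 + 1×126.904 + 1×14.007 + 3×15.999 = 238.97 g/mol.

238.97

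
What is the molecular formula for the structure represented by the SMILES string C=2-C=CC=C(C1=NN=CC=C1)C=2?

Heavy atoms from the SMILES: 10 C, 2 N.
Implicit hydrogens by atom environment:
  8 × C (aromatic): 1 H each → 8
  2 × C (aromatic): no H
  2 × N (aromatic): no H
  Total hydrogens = 8.
Molecular formula: C10H8N2

C10H8N2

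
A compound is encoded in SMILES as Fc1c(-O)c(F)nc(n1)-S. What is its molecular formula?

C4H2F2N2OS

Heavy atoms from the SMILES: 4 C, 2 F, 2 N, 1 O, 1 S.
Implicit hydrogens by atom environment:
  4 × C (aromatic): no H
  2 × F: no H
  2 × N (aromatic): no H
  1 × O: 1 H
  1 × S: 1 H
  Total hydrogens = 2.
Molecular formula: C4H2F2N2OS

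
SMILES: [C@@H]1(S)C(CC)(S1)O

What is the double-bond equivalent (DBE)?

Molecular formula from the SMILES: C4H8OS2.
DoU = (2C + 2 + N − H − X)/2 = (2·4 + 2 + 0 − 8 − 0)/2 = 2/2 = 1.
(Structurally: 1 ring(s) + 0 π bond(s) = 1.)

1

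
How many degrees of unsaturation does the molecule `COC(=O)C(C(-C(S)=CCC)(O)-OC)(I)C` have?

2

Molecular formula from the SMILES: C10H17IO4S.
DoU = (2C + 2 + N − H − X)/2 = (2·10 + 2 + 0 − 17 − 1)/2 = 4/2 = 2.
(Structurally: 0 ring(s) + 2 π bond(s) = 2.)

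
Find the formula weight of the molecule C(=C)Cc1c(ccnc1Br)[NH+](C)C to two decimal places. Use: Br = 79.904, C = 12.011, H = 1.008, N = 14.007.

242.14

Molecular formula: C10H14BrN2+.
M = 1×79.904 + 10×12.011 + 14×1.008 + 2×14.007 = 242.14 g/mol.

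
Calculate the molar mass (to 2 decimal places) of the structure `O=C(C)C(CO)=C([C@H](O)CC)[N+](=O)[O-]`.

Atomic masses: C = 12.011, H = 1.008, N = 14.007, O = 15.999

Molecular formula: C8H13NO5.
M = 8×12.011 + 13×1.008 + 1×14.007 + 5×15.999 = 203.19 g/mol.

203.19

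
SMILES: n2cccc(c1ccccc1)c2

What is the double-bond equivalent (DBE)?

Molecular formula from the SMILES: C11H9N.
DoU = (2C + 2 + N − H − X)/2 = (2·11 + 2 + 1 − 9 − 0)/2 = 16/2 = 8.
(Structurally: 2 ring(s) + 6 π bond(s) = 8.)

8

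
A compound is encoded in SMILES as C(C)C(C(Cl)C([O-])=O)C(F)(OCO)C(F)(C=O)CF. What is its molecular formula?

C10H13ClF3O5-

Heavy atoms from the SMILES: 10 C, 1 Cl, 3 F, 5 O.
Implicit hydrogens by atom environment:
  3 × C: 2 H each → 6
  3 × C: 1 H each → 3
  3 × C: no H
  3 × F: no H
  3 × O: no H
  1 × C: 3 H
  1 × Cl: no H
  1 × O: 1 H
  1 × O (charge -1): no H
  Total hydrogens = 13.
Net charge -1.
Molecular formula: C10H13ClF3O5-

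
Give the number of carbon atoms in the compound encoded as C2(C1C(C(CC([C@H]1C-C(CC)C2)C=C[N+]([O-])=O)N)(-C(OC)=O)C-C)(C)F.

19

The symbol for carbon appears 19 times in the SMILES.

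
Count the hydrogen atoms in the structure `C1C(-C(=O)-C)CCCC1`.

14

Hydrogens are implicit in SMILES; fill each atom to its normal valence:
  5 × C: 2 H each → 10
  1 × C: 3 H
  1 × C: 1 H
  1 × C: no H
  1 × O: no H
  Total hydrogens = 14.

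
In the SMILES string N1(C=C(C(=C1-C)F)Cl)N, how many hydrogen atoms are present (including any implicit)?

Hydrogens are implicit in SMILES; fill each atom to its normal valence:
  3 × C (aromatic): no H
  1 × C: 3 H
  1 × C (aromatic): 1 H
  1 × Cl: no H
  1 × F: no H
  1 × N: 2 H
  1 × N (aromatic): no H
  Total hydrogens = 6.

6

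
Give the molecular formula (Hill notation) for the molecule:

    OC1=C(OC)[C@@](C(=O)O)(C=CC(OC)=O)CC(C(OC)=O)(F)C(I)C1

Heavy atoms from the SMILES: 15 C, 1 F, 1 I, 8 O.
Implicit hydrogens by atom environment:
  7 × C: no H
  6 × O: no H
  3 × C: 3 H each → 9
  3 × C: 1 H each → 3
  2 × C: 2 H each → 4
  2 × O: 1 H each → 2
  1 × F: no H
  1 × I: no H
  Total hydrogens = 18.
Molecular formula: C15H18FIO8

C15H18FIO8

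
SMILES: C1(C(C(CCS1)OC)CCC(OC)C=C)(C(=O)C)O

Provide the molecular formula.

Heavy atoms from the SMILES: 14 C, 4 O, 1 S.
Implicit hydrogens by atom environment:
  5 × C: 2 H each → 10
  4 × C: 1 H each → 4
  3 × C: 3 H each → 9
  3 × O: no H
  2 × C: no H
  1 × O: 1 H
  1 × S: no H
  Total hydrogens = 24.
Molecular formula: C14H24O4S

C14H24O4S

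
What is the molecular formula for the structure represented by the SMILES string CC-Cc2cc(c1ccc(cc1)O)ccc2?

Heavy atoms from the SMILES: 15 C, 1 O.
Implicit hydrogens by atom environment:
  8 × C (aromatic): 1 H each → 8
  4 × C (aromatic): no H
  2 × C: 2 H each → 4
  1 × C: 3 H
  1 × O: 1 H
  Total hydrogens = 16.
Molecular formula: C15H16O

C15H16O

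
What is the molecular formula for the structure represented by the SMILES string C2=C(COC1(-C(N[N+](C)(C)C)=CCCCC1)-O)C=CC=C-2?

C17H27N2O2+

Heavy atoms from the SMILES: 17 C, 2 N, 2 O.
Implicit hydrogens by atom environment:
  5 × C: 2 H each → 10
  5 × C (aromatic): 1 H each → 5
  3 × C: 3 H each → 9
  2 × C: no H
  1 × C: 1 H
  1 × C (aromatic): no H
  1 × N: 1 H
  1 × N (charge +1): no H
  1 × O: 1 H
  1 × O: no H
  Total hydrogens = 27.
Net charge +1.
Molecular formula: C17H27N2O2+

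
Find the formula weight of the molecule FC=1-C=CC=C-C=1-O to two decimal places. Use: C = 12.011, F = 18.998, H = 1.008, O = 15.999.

112.10

Molecular formula: C6H5FO.
M = 6×12.011 + 1×18.998 + 5×1.008 + 1×15.999 = 112.10 g/mol.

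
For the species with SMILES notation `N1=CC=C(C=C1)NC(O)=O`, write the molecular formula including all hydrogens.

Heavy atoms from the SMILES: 6 C, 2 N, 2 O.
Implicit hydrogens by atom environment:
  4 × C (aromatic): 1 H each → 4
  1 × C (aromatic): no H
  1 × C: no H
  1 × N: 1 H
  1 × N (aromatic): no H
  1 × O: 1 H
  1 × O: no H
  Total hydrogens = 6.
Molecular formula: C6H6N2O2

C6H6N2O2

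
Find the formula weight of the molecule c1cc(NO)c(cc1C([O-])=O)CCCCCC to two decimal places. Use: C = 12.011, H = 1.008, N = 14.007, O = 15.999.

Molecular formula: C13H18NO3-.
M = 13×12.011 + 18×1.008 + 1×14.007 + 3×15.999 = 236.29 g/mol.

236.29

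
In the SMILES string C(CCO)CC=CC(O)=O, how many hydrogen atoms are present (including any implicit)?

Hydrogens are implicit in SMILES; fill each atom to its normal valence:
  4 × C: 2 H each → 8
  2 × C: 1 H each → 2
  2 × O: 1 H each → 2
  1 × C: no H
  1 × O: no H
  Total hydrogens = 12.

12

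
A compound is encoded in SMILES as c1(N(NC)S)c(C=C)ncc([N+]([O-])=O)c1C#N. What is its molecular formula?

C9H9N5O2S

Heavy atoms from the SMILES: 9 C, 5 N, 2 O, 1 S.
Implicit hydrogens by atom environment:
  4 × C (aromatic): no H
  2 × N: no H
  1 × C: 3 H
  1 × C: 2 H
  1 × C (aromatic): 1 H
  1 × C: 1 H
  1 × C: no H
  1 × N: 1 H
  1 × N (aromatic): no H
  1 × N (charge +1): no H
  1 × O: no H
  1 × O (charge -1): no H
  1 × S: 1 H
  Total hydrogens = 9.
Molecular formula: C9H9N5O2S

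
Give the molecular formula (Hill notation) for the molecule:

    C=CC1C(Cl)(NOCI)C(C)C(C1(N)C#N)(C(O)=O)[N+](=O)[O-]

C11H14ClIN4O5

Heavy atoms from the SMILES: 11 C, 1 Cl, 1 I, 4 N, 5 O.
Implicit hydrogens by atom environment:
  5 × C: no H
  3 × C: 1 H each → 3
  3 × O: no H
  2 × C: 2 H each → 4
  1 × C: 3 H
  1 × Cl: no H
  1 × I: no H
  1 × N: 2 H
  1 × N: 1 H
  1 × N: no H
  1 × N (charge +1): no H
  1 × O: 1 H
  1 × O (charge -1): no H
  Total hydrogens = 14.
Molecular formula: C11H14ClIN4O5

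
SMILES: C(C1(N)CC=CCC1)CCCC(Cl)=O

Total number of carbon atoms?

11

The symbol for carbon appears 11 times in the SMILES. (Cl is a single chlorine, not C + l.)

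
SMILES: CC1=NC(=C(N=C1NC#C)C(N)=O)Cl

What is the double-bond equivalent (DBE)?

Molecular formula from the SMILES: C8H7ClN4O.
DoU = (2C + 2 + N − H − X)/2 = (2·8 + 2 + 4 − 7 − 1)/2 = 14/2 = 7.
(Structurally: 1 ring(s) + 6 π bond(s) = 7.)

7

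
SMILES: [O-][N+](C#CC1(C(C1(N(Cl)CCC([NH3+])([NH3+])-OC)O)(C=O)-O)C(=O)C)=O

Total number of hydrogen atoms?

Hydrogens are implicit in SMILES; fill each atom to its normal valence:
  7 × C: no H
  4 × O: no H
  2 × C: 3 H each → 6
  2 × C: 2 H each → 4
  2 × N (charge +1): 3 H each → 6
  2 × O: 1 H each → 2
  1 × C: 1 H
  1 × Cl: no H
  1 × N: no H
  1 × N (charge +1): no H
  1 × O (charge -1): no H
  Total hydrogens = 19.

19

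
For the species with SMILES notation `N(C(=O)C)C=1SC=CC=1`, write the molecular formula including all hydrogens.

Heavy atoms from the SMILES: 6 C, 1 N, 1 O, 1 S.
Implicit hydrogens by atom environment:
  3 × C (aromatic): 1 H each → 3
  1 × C: 3 H
  1 × C (aromatic): no H
  1 × C: no H
  1 × N: 1 H
  1 × O: no H
  1 × S (aromatic): no H
  Total hydrogens = 7.
Molecular formula: C6H7NOS

C6H7NOS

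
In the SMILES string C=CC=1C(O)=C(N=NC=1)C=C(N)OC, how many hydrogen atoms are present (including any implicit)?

11

Hydrogens are implicit in SMILES; fill each atom to its normal valence:
  3 × C (aromatic): no H
  2 × C: 1 H each → 2
  2 × N (aromatic): no H
  1 × C: 3 H
  1 × C: 2 H
  1 × C (aromatic): 1 H
  1 × C: no H
  1 × N: 2 H
  1 × O: 1 H
  1 × O: no H
  Total hydrogens = 11.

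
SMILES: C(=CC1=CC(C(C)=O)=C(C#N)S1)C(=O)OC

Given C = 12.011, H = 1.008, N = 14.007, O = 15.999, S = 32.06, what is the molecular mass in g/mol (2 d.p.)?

235.26

Molecular formula: C11H9NO3S.
M = 11×12.011 + 9×1.008 + 1×14.007 + 3×15.999 + 1×32.06 = 235.26 g/mol.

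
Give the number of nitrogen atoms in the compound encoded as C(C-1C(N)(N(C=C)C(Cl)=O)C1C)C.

The symbol for nitrogen appears 2 times in the SMILES.

2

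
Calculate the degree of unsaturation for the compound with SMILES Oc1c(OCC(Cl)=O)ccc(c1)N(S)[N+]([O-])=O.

6

Molecular formula from the SMILES: C8H7ClN2O5S.
DoU = (2C + 2 + N − H − X)/2 = (2·8 + 2 + 2 − 7 − 1)/2 = 12/2 = 6.
(Structurally: 1 ring(s) + 5 π bond(s) = 6.)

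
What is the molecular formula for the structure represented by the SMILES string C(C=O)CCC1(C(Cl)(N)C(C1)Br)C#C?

C10H13BrClNO

Heavy atoms from the SMILES: 1 Br, 10 C, 1 Cl, 1 N, 1 O.
Implicit hydrogens by atom environment:
  4 × C: 2 H each → 8
  3 × C: 1 H each → 3
  3 × C: no H
  1 × Br: no H
  1 × Cl: no H
  1 × N: 2 H
  1 × O: no H
  Total hydrogens = 13.
Molecular formula: C10H13BrClNO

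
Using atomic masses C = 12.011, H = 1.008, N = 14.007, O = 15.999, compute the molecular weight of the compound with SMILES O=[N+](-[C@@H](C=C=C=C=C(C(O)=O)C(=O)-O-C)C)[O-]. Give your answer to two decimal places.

239.18

Molecular formula: C10H9NO6.
M = 10×12.011 + 9×1.008 + 1×14.007 + 6×15.999 = 239.18 g/mol.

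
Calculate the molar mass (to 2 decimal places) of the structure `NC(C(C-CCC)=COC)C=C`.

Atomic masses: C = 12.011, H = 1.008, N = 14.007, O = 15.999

169.27

Molecular formula: C10H19NO.
M = 10×12.011 + 19×1.008 + 1×14.007 + 1×15.999 = 169.27 g/mol.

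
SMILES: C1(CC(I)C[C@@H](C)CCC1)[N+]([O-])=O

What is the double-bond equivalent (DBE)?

2

Molecular formula from the SMILES: C9H16INO2.
DoU = (2C + 2 + N − H − X)/2 = (2·9 + 2 + 1 − 16 − 1)/2 = 4/2 = 2.
(Structurally: 1 ring(s) + 1 π bond(s) = 2.)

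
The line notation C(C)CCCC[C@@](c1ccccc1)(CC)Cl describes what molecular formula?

Heavy atoms from the SMILES: 15 C, 1 Cl.
Implicit hydrogens by atom environment:
  6 × C: 2 H each → 12
  5 × C (aromatic): 1 H each → 5
  2 × C: 3 H each → 6
  1 × C: no H
  1 × C (aromatic): no H
  1 × Cl: no H
  Total hydrogens = 23.
Molecular formula: C15H23Cl

C15H23Cl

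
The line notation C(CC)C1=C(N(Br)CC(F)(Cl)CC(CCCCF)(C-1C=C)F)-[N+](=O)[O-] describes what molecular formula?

Heavy atoms from the SMILES: 1 Br, 16 C, 1 Cl, 3 F, 2 N, 2 O.
Implicit hydrogens by atom environment:
  9 × C: 2 H each → 18
  4 × C: no H
  3 × F: no H
  2 × C: 1 H each → 2
  1 × Br: no H
  1 × C: 3 H
  1 × Cl: no H
  1 × N: no H
  1 × N (charge +1): no H
  1 × O: no H
  1 × O (charge -1): no H
  Total hydrogens = 23.
Molecular formula: C16H23BrClF3N2O2

C16H23BrClF3N2O2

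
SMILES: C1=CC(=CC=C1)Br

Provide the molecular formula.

Heavy atoms from the SMILES: 1 Br, 6 C.
Implicit hydrogens by atom environment:
  5 × C (aromatic): 1 H each → 5
  1 × Br: no H
  1 × C (aromatic): no H
  Total hydrogens = 5.
Molecular formula: C6H5Br

C6H5Br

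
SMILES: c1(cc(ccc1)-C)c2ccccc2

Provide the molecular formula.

C13H12

Heavy atoms from the SMILES: 13 C.
Implicit hydrogens by atom environment:
  9 × C (aromatic): 1 H each → 9
  3 × C (aromatic): no H
  1 × C: 3 H
  Total hydrogens = 12.
Molecular formula: C13H12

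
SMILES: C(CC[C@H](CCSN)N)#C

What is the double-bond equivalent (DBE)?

2

Molecular formula from the SMILES: C7H14N2S.
DoU = (2C + 2 + N − H − X)/2 = (2·7 + 2 + 2 − 14 − 0)/2 = 4/2 = 2.
(Structurally: 0 ring(s) + 2 π bond(s) = 2.)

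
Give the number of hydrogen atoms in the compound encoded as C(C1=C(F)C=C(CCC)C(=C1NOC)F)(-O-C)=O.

15

Hydrogens are implicit in SMILES; fill each atom to its normal valence:
  5 × C (aromatic): no H
  3 × C: 3 H each → 9
  3 × O: no H
  2 × C: 2 H each → 4
  2 × F: no H
  1 × C (aromatic): 1 H
  1 × C: no H
  1 × N: 1 H
  Total hydrogens = 15.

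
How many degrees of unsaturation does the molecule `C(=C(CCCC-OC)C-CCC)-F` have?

Molecular formula from the SMILES: C11H21FO.
DoU = (2C + 2 + N − H − X)/2 = (2·11 + 2 + 0 − 21 − 1)/2 = 2/2 = 1.
(Structurally: 0 ring(s) + 1 π bond(s) = 1.)

1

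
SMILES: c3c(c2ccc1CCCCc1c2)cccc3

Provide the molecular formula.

Heavy atoms from the SMILES: 16 C.
Implicit hydrogens by atom environment:
  8 × C (aromatic): 1 H each → 8
  4 × C: 2 H each → 8
  4 × C (aromatic): no H
  Total hydrogens = 16.
Molecular formula: C16H16

C16H16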